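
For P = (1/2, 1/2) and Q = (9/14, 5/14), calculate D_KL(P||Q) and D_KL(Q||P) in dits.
D_KL(P||Q) = 0.0185, D_KL(Q||P) = 0.0180

KL divergence is not symmetric: D_KL(P||Q) ≠ D_KL(Q||P) in general.

D_KL(P||Q) = 0.0185 dits
D_KL(Q||P) = 0.0180 dits

No, they are not equal!

This asymmetry is why KL divergence is not a true distance metric.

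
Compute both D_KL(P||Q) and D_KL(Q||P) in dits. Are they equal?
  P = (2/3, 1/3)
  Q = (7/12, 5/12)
D_KL(P||Q) = 0.0064, D_KL(Q||P) = 0.0066

KL divergence is not symmetric: D_KL(P||Q) ≠ D_KL(Q||P) in general.

D_KL(P||Q) = 0.0064 dits
D_KL(Q||P) = 0.0066 dits

No, they are not equal!

This asymmetry is why KL divergence is not a true distance metric.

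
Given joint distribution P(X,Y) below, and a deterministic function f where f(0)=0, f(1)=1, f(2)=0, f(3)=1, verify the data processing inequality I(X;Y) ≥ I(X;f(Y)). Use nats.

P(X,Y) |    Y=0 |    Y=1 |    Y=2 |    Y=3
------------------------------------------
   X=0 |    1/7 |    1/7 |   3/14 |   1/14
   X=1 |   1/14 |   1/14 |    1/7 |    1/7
I(X;Y) = 0.0334, I(X;f(Y)) = 0.0078, inequality holds: 0.0334 ≥ 0.0078

Data Processing Inequality: For any Markov chain X → Y → Z, we have I(X;Y) ≥ I(X;Z).

Here Z = f(Y) is a deterministic function of Y, forming X → Y → Z.

Original I(X;Y) = 0.0334 nats

After applying f:
P(X,Z) where Z=f(Y):
- P(X,Z=0) = P(X,Y=0) + P(X,Y=2)
- P(X,Z=1) = P(X,Y=1) + P(X,Y=3)

I(X;Z) = I(X;f(Y)) = 0.0078 nats

Verification: 0.0334 ≥ 0.0078 ✓

Information cannot be created by processing; the function f can only lose information about X.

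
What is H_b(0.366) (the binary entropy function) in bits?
0.9476 bits

The binary entropy function is:
H(p) = -p log(p) - (1-p) log(1-p)

H(0.366) = -0.366 × log_2(0.366) - 0.634 × log_2(0.634)
H(0.366) = 0.9476 bits

Note: Binary entropy is maximized at p=0.5 (H=1 bit) and minimized at p=0 or p=1 (H=0).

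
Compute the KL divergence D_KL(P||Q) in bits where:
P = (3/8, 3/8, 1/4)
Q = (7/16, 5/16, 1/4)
0.0152 bits

KL divergence: D_KL(P||Q) = Σ p(x) log(p(x)/q(x))

Computing term by term:
  x=0: 3/8 × log_2[(3/8)/(7/16)] = 3/8 × -0.2224 = -0.0834
  x=1: 3/8 × log_2[(3/8)/(5/16)] = 3/8 × 0.2630 = 0.0986
  x=2: 1/4 × log_2[(1/4)/(1/4)] = 1/4 × 0.0000 = 0.0000

D_KL(P||Q) = 0.0152 bits

Note: KL divergence is always non-negative and equals 0 iff P = Q.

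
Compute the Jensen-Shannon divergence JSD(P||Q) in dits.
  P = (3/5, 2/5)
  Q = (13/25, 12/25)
0.0014 dits

Jensen-Shannon divergence is:
JSD(P||Q) = 0.5 × D_KL(P||M) + 0.5 × D_KL(Q||M)
where M = 0.5 × (P + Q) is the mixture distribution.

M = 0.5 × (3/5, 2/5) + 0.5 × (13/25, 12/25) = (14/25, 11/25)

D_KL(P||M) = 0.0014 dits
D_KL(Q||M) = 0.0014 dits

JSD(P||Q) = 0.5 × 0.0014 + 0.5 × 0.0014 = 0.0014 dits

Unlike KL divergence, JSD is symmetric and bounded: 0 ≤ JSD ≤ log(2).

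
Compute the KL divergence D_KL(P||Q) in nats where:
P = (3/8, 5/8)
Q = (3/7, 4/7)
0.0059 nats

KL divergence: D_KL(P||Q) = Σ p(x) log(p(x)/q(x))

Computing term by term:
  x=0: 3/8 × log_e[(3/8)/(3/7)] = 3/8 × -0.1335 = -0.0501
  x=1: 5/8 × log_e[(5/8)/(4/7)] = 5/8 × 0.0896 = 0.0560

D_KL(P||Q) = 0.0059 nats

Note: KL divergence is always non-negative and equals 0 iff P = Q.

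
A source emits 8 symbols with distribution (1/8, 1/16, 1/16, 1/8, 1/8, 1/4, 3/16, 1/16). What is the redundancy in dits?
0.0518 dits

Redundancy measures how far a source is from maximum entropy:
R = H_max - H(X)

Maximum entropy for 8 symbols: H_max = log_10(8) = 0.9031 dits
Actual entropy: H(X) = 0.8513 dits
Redundancy: R = 0.9031 - 0.8513 = 0.0518 dits

This redundancy represents potential for compression: the source could be compressed by 0.0518 dits per symbol.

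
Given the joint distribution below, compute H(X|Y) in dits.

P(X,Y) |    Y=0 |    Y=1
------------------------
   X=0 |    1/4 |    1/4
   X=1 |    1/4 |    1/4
0.3010 dits

Using the chain rule: H(X|Y) = H(X,Y) - H(Y)

First, compute H(X,Y) = 0.6021 dits

Marginal P(Y) = (1/2, 1/2)
H(Y) = 0.3010 dits

H(X|Y) = H(X,Y) - H(Y) = 0.6021 - 0.3010 = 0.3010 dits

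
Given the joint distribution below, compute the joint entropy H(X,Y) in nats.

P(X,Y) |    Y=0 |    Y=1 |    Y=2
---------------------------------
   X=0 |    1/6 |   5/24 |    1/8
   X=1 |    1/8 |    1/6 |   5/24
1.7707 nats

Joint entropy is H(X,Y) = -Σ_{x,y} p(x,y) log p(x,y).

Summing over all non-zero entries:
H(X,Y) = -[1/6·log_e(1/6) + 5/24·log_e(5/24) + 1/8·log_e(1/8) + 1/8·log_e(1/8) + 1/6·log_e(1/6) + 5/24·log_e(5/24)]
H(X,Y) = 1.7707 nats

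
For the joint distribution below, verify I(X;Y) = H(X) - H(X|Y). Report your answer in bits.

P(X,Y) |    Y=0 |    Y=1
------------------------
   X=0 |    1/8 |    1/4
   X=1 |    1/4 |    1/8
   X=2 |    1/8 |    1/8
I(X;Y) = 0.0613 bits

Mutual information has multiple equivalent forms:
- I(X;Y) = H(X) - H(X|Y)
- I(X;Y) = H(Y) - H(Y|X)
- I(X;Y) = H(X) + H(Y) - H(X,Y)

Computing all quantities:
H(X) = 1.5613, H(Y) = 1.0000, H(X,Y) = 2.5000
H(X|Y) = 1.5000, H(Y|X) = 0.9387

Verification:
H(X) - H(X|Y) = 1.5613 - 1.5000 = 0.0613
H(Y) - H(Y|X) = 1.0000 - 0.9387 = 0.0613
H(X) + H(Y) - H(X,Y) = 1.5613 + 1.0000 - 2.5000 = 0.0613

All forms give I(X;Y) = 0.0613 bits. ✓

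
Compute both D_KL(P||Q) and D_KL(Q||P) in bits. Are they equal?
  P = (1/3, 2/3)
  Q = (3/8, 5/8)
D_KL(P||Q) = 0.0054, D_KL(Q||P) = 0.0055

KL divergence is not symmetric: D_KL(P||Q) ≠ D_KL(Q||P) in general.

D_KL(P||Q) = 0.0054 bits
D_KL(Q||P) = 0.0055 bits

No, they are not equal!

This asymmetry is why KL divergence is not a true distance metric.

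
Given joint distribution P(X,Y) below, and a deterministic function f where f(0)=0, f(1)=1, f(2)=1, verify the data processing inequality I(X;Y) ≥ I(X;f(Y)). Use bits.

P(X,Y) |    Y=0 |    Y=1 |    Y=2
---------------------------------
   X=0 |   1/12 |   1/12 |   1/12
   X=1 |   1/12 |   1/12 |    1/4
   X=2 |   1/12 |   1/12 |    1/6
I(X;Y) = 0.0325, I(X;f(Y)) = 0.0105, inequality holds: 0.0325 ≥ 0.0105

Data Processing Inequality: For any Markov chain X → Y → Z, we have I(X;Y) ≥ I(X;Z).

Here Z = f(Y) is a deterministic function of Y, forming X → Y → Z.

Original I(X;Y) = 0.0325 bits

After applying f:
P(X,Z) where Z=f(Y):
- P(X,Z=0) = P(X,Y=0)
- P(X,Z=1) = P(X,Y=1) + P(X,Y=2)

I(X;Z) = I(X;f(Y)) = 0.0105 bits

Verification: 0.0325 ≥ 0.0105 ✓

Information cannot be created by processing; the function f can only lose information about X.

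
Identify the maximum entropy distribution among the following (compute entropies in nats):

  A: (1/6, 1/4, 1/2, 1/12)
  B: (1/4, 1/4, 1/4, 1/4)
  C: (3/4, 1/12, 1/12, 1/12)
B

For a discrete distribution over n outcomes, entropy is maximized by the uniform distribution.

Computing entropies:
H(A) = 1.1988 nats
H(B) = 1.3863 nats
H(C) = 0.8370 nats

The uniform distribution (where all probabilities equal 1/4) achieves the maximum entropy of log_e(4) = 1.3863 nats.

Distribution B has the highest entropy.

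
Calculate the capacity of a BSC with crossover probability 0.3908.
0.0347 bits

For a binary symmetric channel (BSC) with error probability p:
Capacity C = 1 - H(p) bits per symbol

where H(p) = -p log₂(p) - (1-p) log₂(1-p) is the binary entropy function.

H(0.3908) = 0.9653 bits
C = 1 - 0.9653 = 0.0347 bits per symbol

This means we can reliably transmit up to 0.0347 bits of information per channel use.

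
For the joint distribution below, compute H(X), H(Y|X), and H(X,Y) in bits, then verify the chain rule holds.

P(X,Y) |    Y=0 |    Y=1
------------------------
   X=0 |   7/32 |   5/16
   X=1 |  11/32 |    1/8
H(X,Y) = 1.9086, H(X) = 0.9972, H(Y|X) = 0.9114 (all in bits)

Chain rule: H(X,Y) = H(X) + H(Y|X)

Left side — joint entropy directly:
H(X,Y) = -Σ p(x,y) log p(x,y) = 1.9086 bits

Right side — compute H(Y|X) from the conditional distributions:
P(X) = (17/32, 15/32), so H(X) = 0.9972 bits
H(Y|X) = Σ_x P(X=x) · H(Y|X=x):
  P(Y|X=0) = (7/17, 10/17), H(Y|X=0) = 0.9774, weight P(X=0) = 17/32
  P(Y|X=1) = (11/15, 4/15), H(Y|X=1) = 0.8366, weight P(X=1) = 15/32
H(Y|X) = 0.9114 bits

H(X) + H(Y|X) = 0.9972 + 0.9114 = 1.9086 bits

Both sides equal 1.9086 bits. ✓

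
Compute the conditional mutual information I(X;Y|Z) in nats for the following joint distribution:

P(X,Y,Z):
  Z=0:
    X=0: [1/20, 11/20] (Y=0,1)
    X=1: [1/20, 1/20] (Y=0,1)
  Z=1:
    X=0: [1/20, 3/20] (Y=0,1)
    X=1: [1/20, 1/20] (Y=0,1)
0.0548 nats

Conditional mutual information: I(X;Y|Z) = H(X|Z) + H(Y|Z) - H(X,Y|Z)

H(Z) = 0.6109
H(X,Z) = 1.0889 → H(X|Z) = 0.4780
H(Y,Z) = 1.0889 → H(Y|Z) = 0.4780
H(X,Y,Z) = 1.5121 → H(X,Y|Z) = 0.9012

I(X;Y|Z) = 0.4780 + 0.4780 - 0.9012 = 0.0548 nats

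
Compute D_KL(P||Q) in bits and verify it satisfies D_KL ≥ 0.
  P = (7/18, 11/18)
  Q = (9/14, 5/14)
0.1916 bits

KL divergence satisfies the Gibbs inequality: D_KL(P||Q) ≥ 0 for all distributions P, Q.

D_KL(P||Q) = Σ p(x) log(p(x)/q(x))
Term by term:
  x=0: 7/18 × log_2[(7/18)/(9/14)] = -0.2820
  x=1: 11/18 × log_2[(11/18)/(5/14)] = 0.4736
D_KL(P||Q) = 0.1916 bits

D_KL(P||Q) = 0.1916 ≥ 0 ✓

This non-negativity is a fundamental property: relative entropy cannot be negative because it measures how different Q is from P.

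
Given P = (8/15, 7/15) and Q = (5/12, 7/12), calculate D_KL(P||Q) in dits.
0.0120 dits

KL divergence: D_KL(P||Q) = Σ p(x) log(p(x)/q(x))

Computing term by term:
  x=0: 8/15 × log_10[(8/15)/(5/12)] = 8/15 × 0.1072 = 0.0572
  x=1: 7/15 × log_10[(7/15)/(7/12)] = 7/15 × -0.0969 = -0.0452

D_KL(P||Q) = 0.0120 dits

Note: KL divergence is always non-negative and equals 0 iff P = Q.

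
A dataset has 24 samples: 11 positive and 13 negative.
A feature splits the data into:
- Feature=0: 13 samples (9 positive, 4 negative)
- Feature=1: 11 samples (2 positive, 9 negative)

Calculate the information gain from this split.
0.1991 bits

Information Gain = H(Y) - H(Y|Feature)

Before split:
P(positive) = 11/24 = 0.4583
H(Y) = 0.9950 bits

After split:
Feature=0: H = 0.8905 bits (weight = 13/24)
Feature=1: H = 0.6840 bits (weight = 11/24)
H(Y|Feature) = (13/24)×0.8905 + (11/24)×0.6840 = 0.7959 bits

Information Gain = 0.9950 - 0.7959 = 0.1991 bits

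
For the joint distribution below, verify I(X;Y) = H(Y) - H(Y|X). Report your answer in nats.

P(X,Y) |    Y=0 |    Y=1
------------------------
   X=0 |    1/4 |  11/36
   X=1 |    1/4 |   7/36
I(X;Y) = 0.0063 nats

Mutual information has multiple equivalent forms:
- I(X;Y) = H(X) - H(X|Y)
- I(X;Y) = H(Y) - H(Y|X)
- I(X;Y) = H(X) + H(Y) - H(X,Y)

Computing all quantities:
H(X) = 0.6870, H(Y) = 0.6931, H(X,Y) = 1.3738
H(X|Y) = 0.6807, H(Y|X) = 0.6869

Verification:
H(X) - H(X|Y) = 0.6870 - 0.6807 = 0.0063
H(Y) - H(Y|X) = 0.6931 - 0.6869 = 0.0063
H(X) + H(Y) - H(X,Y) = 0.6870 + 0.6931 - 1.3738 = 0.0063

All forms give I(X;Y) = 0.0063 nats. ✓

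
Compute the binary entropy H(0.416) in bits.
0.9795 bits

The binary entropy function is:
H(p) = -p log(p) - (1-p) log(1-p)

H(0.416) = -0.416 × log_2(0.416) - 0.584 × log_2(0.584)
H(0.416) = 0.9795 bits

Note: Binary entropy is maximized at p=0.5 (H=1 bit) and minimized at p=0 or p=1 (H=0).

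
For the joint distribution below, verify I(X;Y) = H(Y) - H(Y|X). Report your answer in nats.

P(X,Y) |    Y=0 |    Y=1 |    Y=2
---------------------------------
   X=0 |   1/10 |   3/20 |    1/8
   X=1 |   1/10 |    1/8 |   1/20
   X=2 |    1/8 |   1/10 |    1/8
I(X;Y) = 0.0197 nats

Mutual information has multiple equivalent forms:
- I(X;Y) = H(X) - H(X|Y)
- I(X;Y) = H(Y) - H(Y|X)
- I(X;Y) = H(X) + H(Y) - H(X,Y)

Computing all quantities:
H(X) = 1.0903, H(Y) = 1.0943, H(X,Y) = 2.1649
H(X|Y) = 1.0706, H(Y|X) = 1.0746

Verification:
H(X) - H(X|Y) = 1.0903 - 1.0706 = 0.0197
H(Y) - H(Y|X) = 1.0943 - 1.0746 = 0.0197
H(X) + H(Y) - H(X,Y) = 1.0903 + 1.0943 - 2.1649 = 0.0197

All forms give I(X;Y) = 0.0197 nats. ✓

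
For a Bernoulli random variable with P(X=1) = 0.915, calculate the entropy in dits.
0.1263 dits

The binary entropy function is:
H(p) = -p log(p) - (1-p) log(1-p)

H(0.915) = -0.915 × log_10(0.915) - 0.085 × log_10(0.085)
H(0.915) = 0.1263 dits

Note: Binary entropy is maximized at p=0.5 (H=1 bit) and minimized at p=0 or p=1 (H=0).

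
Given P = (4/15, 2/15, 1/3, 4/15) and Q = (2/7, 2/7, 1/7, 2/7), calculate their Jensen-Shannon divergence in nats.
0.0341 nats

Jensen-Shannon divergence is:
JSD(P||Q) = 0.5 × D_KL(P||M) + 0.5 × D_KL(Q||M)
where M = 0.5 × (P + Q) is the mixture distribution.

M = 0.5 × (4/15, 2/15, 1/3, 4/15) + 0.5 × (2/7, 2/7, 1/7, 2/7) = (0.27619, 0.209524, 5/21, 0.27619)

D_KL(P||M) = 0.0332 nats
D_KL(Q||M) = 0.0350 nats

JSD(P||Q) = 0.5 × 0.0332 + 0.5 × 0.0350 = 0.0341 nats

Unlike KL divergence, JSD is symmetric and bounded: 0 ≤ JSD ≤ log(2).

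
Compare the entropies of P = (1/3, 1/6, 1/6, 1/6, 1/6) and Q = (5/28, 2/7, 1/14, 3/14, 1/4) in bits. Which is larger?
P

Computing entropies in bits:
H(P) = 2.2516
H(Q) = 2.2084

Distribution P has higher entropy.

Intuition: The distribution closer to uniform (more spread out) has higher entropy.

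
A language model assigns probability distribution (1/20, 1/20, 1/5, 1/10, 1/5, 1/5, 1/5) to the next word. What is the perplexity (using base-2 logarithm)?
6.1557

Perplexity is 2^H (or exp(H) for natural log).

First, H = -Σ p log p = 2.6219 bits
Perplexity = 2^2.6219 = 6.1557

Interpretation: The model's uncertainty is equivalent to choosing uniformly among 6.2 options.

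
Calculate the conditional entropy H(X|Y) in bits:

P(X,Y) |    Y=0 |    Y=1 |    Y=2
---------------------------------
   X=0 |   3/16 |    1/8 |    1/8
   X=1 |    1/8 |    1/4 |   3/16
0.9512 bits

Using the chain rule: H(X|Y) = H(X,Y) - H(Y)

First, compute H(X,Y) = 2.5306 bits

Marginal P(Y) = (5/16, 3/8, 5/16)
H(Y) = 1.5794 bits

H(X|Y) = H(X,Y) - H(Y) = 2.5306 - 1.5794 = 0.9512 bits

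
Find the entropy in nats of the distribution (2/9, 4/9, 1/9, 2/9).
1.2730 nats

Shannon entropy is H(X) = -Σ p(x) log p(x).

For P = (2/9, 4/9, 1/9, 2/9):
H = -2/9 × log_e(2/9) -4/9 × log_e(4/9) -1/9 × log_e(1/9) -2/9 × log_e(2/9)
H = 1.2730 nats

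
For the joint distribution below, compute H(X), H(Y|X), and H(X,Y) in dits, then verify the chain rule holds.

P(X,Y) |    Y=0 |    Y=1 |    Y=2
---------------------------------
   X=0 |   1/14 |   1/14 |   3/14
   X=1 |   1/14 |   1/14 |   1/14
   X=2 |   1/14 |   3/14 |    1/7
H(X,Y) = 0.8986, H(X) = 0.4608, H(Y|X) = 0.4379 (all in dits)

Chain rule: H(X,Y) = H(X) + H(Y|X)

Left side — joint entropy directly:
H(X,Y) = -Σ p(x,y) log p(x,y) = 0.8986 dits

Right side — compute H(Y|X) from the conditional distributions:
P(X) = (5/14, 3/14, 3/7), so H(X) = 0.4608 dits
H(Y|X) = Σ_x P(X=x) · H(Y|X=x):
  P(Y|X=0) = (1/5, 1/5, 3/5), H(Y|X=0) = 0.4127, weight P(X=0) = 5/14
  P(Y|X=1) = (1/3, 1/3, 1/3), H(Y|X=1) = 0.4771, weight P(X=1) = 3/14
  P(Y|X=2) = (1/6, 1/2, 1/3), H(Y|X=2) = 0.4392, weight P(X=2) = 3/7
H(Y|X) = 0.4379 dits

H(X) + H(Y|X) = 0.4608 + 0.4379 = 0.8986 dits

Both sides equal 0.8986 dits. ✓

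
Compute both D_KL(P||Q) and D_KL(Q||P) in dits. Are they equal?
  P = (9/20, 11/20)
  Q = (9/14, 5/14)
D_KL(P||Q) = 0.0334, D_KL(Q||P) = 0.0326

KL divergence is not symmetric: D_KL(P||Q) ≠ D_KL(Q||P) in general.

D_KL(P||Q) = 0.0334 dits
D_KL(Q||P) = 0.0326 dits

No, they are not equal!

This asymmetry is why KL divergence is not a true distance metric.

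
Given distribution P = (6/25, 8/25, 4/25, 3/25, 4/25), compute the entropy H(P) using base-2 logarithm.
2.2333 bits

Shannon entropy is H(X) = -Σ p(x) log p(x).

For P = (6/25, 8/25, 4/25, 3/25, 4/25):
H = -6/25 × log_2(6/25) -8/25 × log_2(8/25) -4/25 × log_2(4/25) -3/25 × log_2(3/25) -4/25 × log_2(4/25)
H = 2.2333 bits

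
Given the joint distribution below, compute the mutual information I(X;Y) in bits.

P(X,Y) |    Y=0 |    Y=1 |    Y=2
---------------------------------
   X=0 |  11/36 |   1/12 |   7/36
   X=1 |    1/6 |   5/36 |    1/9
0.0365 bits

Mutual information: I(X;Y) = H(X) + H(Y) - H(X,Y)

Marginals:
P(X) = (7/12, 5/12), H(X) = 0.9799 bits
P(Y) = (17/36, 2/9, 11/36), H(Y) = 1.5160 bits

Joint entropy: H(X,Y) = 2.4594 bits

I(X;Y) = 0.9799 + 1.5160 - 2.4594 = 0.0365 bits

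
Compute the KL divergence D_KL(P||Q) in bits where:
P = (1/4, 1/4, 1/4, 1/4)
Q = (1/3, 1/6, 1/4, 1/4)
0.0425 bits

KL divergence: D_KL(P||Q) = Σ p(x) log(p(x)/q(x))

Computing term by term:
  x=0: 1/4 × log_2[(1/4)/(1/3)] = 1/4 × -0.4150 = -0.1038
  x=1: 1/4 × log_2[(1/4)/(1/6)] = 1/4 × 0.5850 = 0.1462
  x=2: 1/4 × log_2[(1/4)/(1/4)] = 1/4 × 0.0000 = 0.0000
  x=3: 1/4 × log_2[(1/4)/(1/4)] = 1/4 × 0.0000 = 0.0000

D_KL(P||Q) = 0.0425 bits

Note: KL divergence is always non-negative and equals 0 iff P = Q.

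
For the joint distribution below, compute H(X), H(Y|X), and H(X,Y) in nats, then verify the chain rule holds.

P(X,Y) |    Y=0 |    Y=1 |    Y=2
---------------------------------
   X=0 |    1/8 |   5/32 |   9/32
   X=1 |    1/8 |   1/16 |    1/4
H(X,Y) = 1.6865, H(X) = 0.6853, H(Y|X) = 1.0012 (all in nats)

Chain rule: H(X,Y) = H(X) + H(Y|X)

Left side — joint entropy directly:
H(X,Y) = -Σ p(x,y) log p(x,y) = 1.6865 nats

Right side — compute H(Y|X) from the conditional distributions:
P(X) = (9/16, 7/16), so H(X) = 0.6853 nats
H(Y|X) = Σ_x P(X=x) · H(Y|X=x):
  P(Y|X=0) = (2/9, 5/18, 1/2), H(Y|X=0) = 1.0366, weight P(X=0) = 9/16
  P(Y|X=1) = (2/7, 1/7, 4/7), H(Y|X=1) = 0.9557, weight P(X=1) = 7/16
H(Y|X) = 1.0012 nats

H(X) + H(Y|X) = 0.6853 + 1.0012 = 1.6865 nats

Both sides equal 1.6865 nats. ✓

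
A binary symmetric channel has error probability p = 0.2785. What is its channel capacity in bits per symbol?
0.1466 bits

For a binary symmetric channel (BSC) with error probability p:
Capacity C = 1 - H(p) bits per symbol

where H(p) = -p log₂(p) - (1-p) log₂(1-p) is the binary entropy function.

H(0.2785) = 0.8534 bits
C = 1 - 0.8534 = 0.1466 bits per symbol

This means we can reliably transmit up to 0.1466 bits of information per channel use.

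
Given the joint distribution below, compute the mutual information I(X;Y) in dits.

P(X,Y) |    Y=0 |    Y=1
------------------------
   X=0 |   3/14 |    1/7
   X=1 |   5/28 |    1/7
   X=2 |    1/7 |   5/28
0.0037 dits

Mutual information: I(X;Y) = H(X) + H(Y) - H(X,Y)

Marginals:
P(X) = (5/14, 9/28, 9/28), H(X) = 0.4766 dits
P(Y) = (15/28, 13/28), H(Y) = 0.2999 dits

Joint entropy: H(X,Y) = 0.7728 dits

I(X;Y) = 0.4766 + 0.2999 - 0.7728 = 0.0037 dits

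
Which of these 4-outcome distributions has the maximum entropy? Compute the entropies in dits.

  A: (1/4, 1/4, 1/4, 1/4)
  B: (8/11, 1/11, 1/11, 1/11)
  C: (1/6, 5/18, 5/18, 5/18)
A

For a discrete distribution over n outcomes, entropy is maximized by the uniform distribution.

Computing entropies:
H(A) = 0.6021 dits
H(B) = 0.3846 dits
H(C) = 0.5933 dits

The uniform distribution (where all probabilities equal 1/4) achieves the maximum entropy of log_10(4) = 0.6021 dits.

Distribution A has the highest entropy.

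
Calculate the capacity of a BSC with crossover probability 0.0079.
0.9335 bits

For a binary symmetric channel (BSC) with error probability p:
Capacity C = 1 - H(p) bits per symbol

where H(p) = -p log₂(p) - (1-p) log₂(1-p) is the binary entropy function.

H(0.0079) = 0.0665 bits
C = 1 - 0.0665 = 0.9335 bits per symbol

This means we can reliably transmit up to 0.9335 bits of information per channel use.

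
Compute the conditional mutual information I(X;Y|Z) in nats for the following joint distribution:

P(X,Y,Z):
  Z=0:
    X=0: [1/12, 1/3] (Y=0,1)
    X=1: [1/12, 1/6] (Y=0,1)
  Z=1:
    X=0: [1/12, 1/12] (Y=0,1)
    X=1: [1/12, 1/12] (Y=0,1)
0.0073 nats

Conditional mutual information: I(X;Y|Z) = H(X|Z) + H(Y|Z) - H(X,Y|Z)

H(Z) = 0.6365
H(X,Z) = 1.3086 → H(X|Z) = 0.6721
H(Y,Z) = 1.2425 → H(Y|Z) = 0.6059
H(X,Y,Z) = 1.9073 → H(X,Y|Z) = 1.2708

I(X;Y|Z) = 0.6721 + 0.6059 - 1.2708 = 0.0073 nats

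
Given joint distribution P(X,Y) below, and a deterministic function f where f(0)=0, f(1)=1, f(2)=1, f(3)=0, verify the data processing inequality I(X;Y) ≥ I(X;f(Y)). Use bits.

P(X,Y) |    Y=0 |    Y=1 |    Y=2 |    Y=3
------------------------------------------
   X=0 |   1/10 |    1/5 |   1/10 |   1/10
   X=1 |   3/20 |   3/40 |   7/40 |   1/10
I(X;Y) = 0.0647, I(X;f(Y)) = 0.0073, inequality holds: 0.0647 ≥ 0.0073

Data Processing Inequality: For any Markov chain X → Y → Z, we have I(X;Y) ≥ I(X;Z).

Here Z = f(Y) is a deterministic function of Y, forming X → Y → Z.

Original I(X;Y) = 0.0647 bits

After applying f:
P(X,Z) where Z=f(Y):
- P(X,Z=0) = P(X,Y=0) + P(X,Y=3)
- P(X,Z=1) = P(X,Y=1) + P(X,Y=2)

I(X;Z) = I(X;f(Y)) = 0.0073 bits

Verification: 0.0647 ≥ 0.0073 ✓

Information cannot be created by processing; the function f can only lose information about X.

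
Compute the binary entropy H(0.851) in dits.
0.1828 dits

The binary entropy function is:
H(p) = -p log(p) - (1-p) log(1-p)

H(0.851) = -0.851 × log_10(0.851) - 0.149 × log_10(0.149)
H(0.851) = 0.1828 dits

Note: Binary entropy is maximized at p=0.5 (H=1 bit) and minimized at p=0 or p=1 (H=0).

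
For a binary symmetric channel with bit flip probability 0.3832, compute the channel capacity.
0.0397 bits

For a binary symmetric channel (BSC) with error probability p:
Capacity C = 1 - H(p) bits per symbol

where H(p) = -p log₂(p) - (1-p) log₂(1-p) is the binary entropy function.

H(0.3832) = 0.9603 bits
C = 1 - 0.9603 = 0.0397 bits per symbol

This means we can reliably transmit up to 0.0397 bits of information per channel use.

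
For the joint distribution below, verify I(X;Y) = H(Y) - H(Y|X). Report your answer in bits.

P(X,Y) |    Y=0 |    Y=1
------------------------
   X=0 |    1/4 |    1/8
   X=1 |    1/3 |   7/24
I(X;Y) = 0.0125 bits

Mutual information has multiple equivalent forms:
- I(X;Y) = H(X) - H(X|Y)
- I(X;Y) = H(Y) - H(Y|X)
- I(X;Y) = H(X) + H(Y) - H(X,Y)

Computing all quantities:
H(X) = 0.9544, H(Y) = 0.9799, H(X,Y) = 1.9218
H(X|Y) = 0.9419, H(Y|X) = 0.9674

Verification:
H(X) - H(X|Y) = 0.9544 - 0.9419 = 0.0125
H(Y) - H(Y|X) = 0.9799 - 0.9674 = 0.0125
H(X) + H(Y) - H(X,Y) = 0.9544 + 0.9799 - 1.9218 = 0.0125

All forms give I(X;Y) = 0.0125 bits. ✓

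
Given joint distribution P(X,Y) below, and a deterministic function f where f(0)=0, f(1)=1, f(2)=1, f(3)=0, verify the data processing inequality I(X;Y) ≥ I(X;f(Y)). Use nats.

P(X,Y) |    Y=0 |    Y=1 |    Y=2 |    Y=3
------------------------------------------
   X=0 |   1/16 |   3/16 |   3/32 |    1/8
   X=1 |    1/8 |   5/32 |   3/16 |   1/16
I(X;Y) = 0.0366, I(X;f(Y)) = 0.0012, inequality holds: 0.0366 ≥ 0.0012

Data Processing Inequality: For any Markov chain X → Y → Z, we have I(X;Y) ≥ I(X;Z).

Here Z = f(Y) is a deterministic function of Y, forming X → Y → Z.

Original I(X;Y) = 0.0366 nats

After applying f:
P(X,Z) where Z=f(Y):
- P(X,Z=0) = P(X,Y=0) + P(X,Y=3)
- P(X,Z=1) = P(X,Y=1) + P(X,Y=2)

I(X;Z) = I(X;f(Y)) = 0.0012 nats

Verification: 0.0366 ≥ 0.0012 ✓

Information cannot be created by processing; the function f can only lose information about X.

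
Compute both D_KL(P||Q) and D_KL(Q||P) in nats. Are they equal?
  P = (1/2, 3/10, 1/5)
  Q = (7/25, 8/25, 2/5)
D_KL(P||Q) = 0.1319, D_KL(Q||P) = 0.1356

KL divergence is not symmetric: D_KL(P||Q) ≠ D_KL(Q||P) in general.

D_KL(P||Q) = 0.1319 nats
D_KL(Q||P) = 0.1356 nats

No, they are not equal!

This asymmetry is why KL divergence is not a true distance metric.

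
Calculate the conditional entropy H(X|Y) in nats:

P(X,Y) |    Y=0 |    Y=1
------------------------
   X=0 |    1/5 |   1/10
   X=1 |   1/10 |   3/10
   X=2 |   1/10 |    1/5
1.0227 nats

Using the chain rule: H(X|Y) = H(X,Y) - H(Y)

First, compute H(X,Y) = 1.6957 nats

Marginal P(Y) = (2/5, 3/5)
H(Y) = 0.6730 nats

H(X|Y) = H(X,Y) - H(Y) = 1.6957 - 0.6730 = 1.0227 nats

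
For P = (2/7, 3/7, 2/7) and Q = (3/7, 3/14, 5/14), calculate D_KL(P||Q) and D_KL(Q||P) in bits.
D_KL(P||Q) = 0.1695, D_KL(Q||P) = 0.1514

KL divergence is not symmetric: D_KL(P||Q) ≠ D_KL(Q||P) in general.

D_KL(P||Q) = 0.1695 bits
D_KL(Q||P) = 0.1514 bits

No, they are not equal!

This asymmetry is why KL divergence is not a true distance metric.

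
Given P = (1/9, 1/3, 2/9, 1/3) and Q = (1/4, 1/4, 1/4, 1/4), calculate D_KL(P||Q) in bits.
0.1089 bits

KL divergence: D_KL(P||Q) = Σ p(x) log(p(x)/q(x))

Computing term by term:
  x=0: 1/9 × log_2[(1/9)/(1/4)] = 1/9 × -1.1699 = -0.1300
  x=1: 1/3 × log_2[(1/3)/(1/4)] = 1/3 × 0.4150 = 0.1383
  x=2: 2/9 × log_2[(2/9)/(1/4)] = 2/9 × -0.1699 = -0.0378
  x=3: 1/3 × log_2[(1/3)/(1/4)] = 1/3 × 0.4150 = 0.1383

D_KL(P||Q) = 0.1089 bits

Note: KL divergence is always non-negative and equals 0 iff P = Q.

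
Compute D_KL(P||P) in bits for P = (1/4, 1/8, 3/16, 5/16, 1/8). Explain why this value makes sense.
0.0000 bits

KL divergence satisfies the Gibbs inequality: D_KL(P||Q) ≥ 0 for all distributions P, Q.

D_KL(P||Q) = Σ p(x) log(p(x)/q(x))
Each term is p(x) × log_2(p(x)/p(x)) = p(x) × log_2(1) = 0, so the sum is 0.
D_KL(P||Q) = 0.0000 bits

When P = Q, the KL divergence is exactly 0, as there is no 'divergence' between identical distributions.

This non-negativity is a fundamental property: relative entropy cannot be negative because it measures how different Q is from P.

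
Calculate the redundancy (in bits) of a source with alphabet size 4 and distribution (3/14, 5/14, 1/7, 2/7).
0.0758 bits

Redundancy measures how far a source is from maximum entropy:
R = H_max - H(X)

Maximum entropy for 4 symbols: H_max = log_2(4) = 2.0000 bits
Actual entropy: H(X) = 1.9242 bits
Redundancy: R = 2.0000 - 1.9242 = 0.0758 bits

This redundancy represents potential for compression: the source could be compressed by 0.0758 bits per symbol.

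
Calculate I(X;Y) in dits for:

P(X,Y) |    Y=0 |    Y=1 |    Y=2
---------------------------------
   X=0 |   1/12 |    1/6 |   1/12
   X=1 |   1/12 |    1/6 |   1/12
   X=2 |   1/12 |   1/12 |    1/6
0.0164 dits

Mutual information: I(X;Y) = H(X) + H(Y) - H(X,Y)

Marginals:
P(X) = (1/3, 1/3, 1/3), H(X) = 0.4771 dits
P(Y) = (1/4, 5/12, 1/3), H(Y) = 0.4680 dits

Joint entropy: H(X,Y) = 0.9287 dits

I(X;Y) = 0.4771 + 0.4680 - 0.9287 = 0.0164 dits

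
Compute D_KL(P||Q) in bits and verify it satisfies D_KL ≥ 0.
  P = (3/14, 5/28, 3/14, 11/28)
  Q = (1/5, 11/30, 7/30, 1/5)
0.1923 bits

KL divergence satisfies the Gibbs inequality: D_KL(P||Q) ≥ 0 for all distributions P, Q.

D_KL(P||Q) = Σ p(x) log(p(x)/q(x))
Term by term:
  x=0: 3/14 × log_2[(3/14)/(1/5)] = 0.0213
  x=1: 5/28 × log_2[(5/28)/(11/30)] = -0.1854
  x=2: 3/14 × log_2[(3/14)/(7/30)] = -0.0263
  x=3: 11/28 × log_2[(11/28)/(1/5)] = 0.3826
D_KL(P||Q) = 0.1923 bits

D_KL(P||Q) = 0.1923 ≥ 0 ✓

This non-negativity is a fundamental property: relative entropy cannot be negative because it measures how different Q is from P.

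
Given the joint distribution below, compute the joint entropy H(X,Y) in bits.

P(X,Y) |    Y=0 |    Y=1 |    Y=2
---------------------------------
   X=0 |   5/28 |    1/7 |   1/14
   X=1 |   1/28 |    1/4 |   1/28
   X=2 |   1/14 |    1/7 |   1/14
2.9052 bits

Joint entropy is H(X,Y) = -Σ_{x,y} p(x,y) log p(x,y).

Summing over all non-zero entries:
H(X,Y) = -[5/28·log_2(5/28) + 1/7·log_2(1/7) + 1/14·log_2(1/14) + 1/28·log_2(1/28) + 1/4·log_2(1/4) + 1/28·log_2(1/28) + 1/14·log_2(1/14) + 1/7·log_2(1/7) + 1/14·log_2(1/14)]
H(X,Y) = 2.9052 bits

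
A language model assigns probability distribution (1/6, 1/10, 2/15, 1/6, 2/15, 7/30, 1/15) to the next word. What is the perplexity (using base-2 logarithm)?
6.5858

Perplexity is 2^H (or exp(H) for natural log).

First, H = -Σ p log p = 2.7194 bits
Perplexity = 2^2.7194 = 6.5858

Interpretation: The model's uncertainty is equivalent to choosing uniformly among 6.6 options.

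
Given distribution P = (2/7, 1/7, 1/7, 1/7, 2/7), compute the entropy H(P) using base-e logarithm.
1.5498 nats

Shannon entropy is H(X) = -Σ p(x) log p(x).

For P = (2/7, 1/7, 1/7, 1/7, 2/7):
H = -2/7 × log_e(2/7) -1/7 × log_e(1/7) -1/7 × log_e(1/7) -1/7 × log_e(1/7) -2/7 × log_e(2/7)
H = 1.5498 nats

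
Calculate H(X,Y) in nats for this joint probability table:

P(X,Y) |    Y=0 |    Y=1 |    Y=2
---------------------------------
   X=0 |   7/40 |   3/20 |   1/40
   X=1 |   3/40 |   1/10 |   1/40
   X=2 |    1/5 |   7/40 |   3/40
2.0197 nats

Joint entropy is H(X,Y) = -Σ_{x,y} p(x,y) log p(x,y).

Summing over all non-zero entries:
H(X,Y) = -[7/40·log_e(7/40) + 3/20·log_e(3/20) + 1/40·log_e(1/40) + 3/40·log_e(3/40) + 1/10·log_e(1/10) + 1/40·log_e(1/40) + 1/5·log_e(1/5) + 7/40·log_e(7/40) + 3/40·log_e(3/40)]
H(X,Y) = 2.0197 nats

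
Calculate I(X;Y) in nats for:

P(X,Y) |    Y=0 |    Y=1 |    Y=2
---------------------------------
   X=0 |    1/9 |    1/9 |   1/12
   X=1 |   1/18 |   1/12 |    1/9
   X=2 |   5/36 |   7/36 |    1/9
0.0172 nats

Mutual information: I(X;Y) = H(X) + H(Y) - H(X,Y)

Marginals:
P(X) = (11/36, 1/4, 4/9), H(X) = 1.0693 nats
P(Y) = (11/36, 7/18, 11/36), H(Y) = 1.0918 nats

Joint entropy: H(X,Y) = 2.1439 nats

I(X;Y) = 1.0693 + 1.0918 - 2.1439 = 0.0172 nats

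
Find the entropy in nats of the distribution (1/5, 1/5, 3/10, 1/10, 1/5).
1.5571 nats

Shannon entropy is H(X) = -Σ p(x) log p(x).

For P = (1/5, 1/5, 3/10, 1/10, 1/5):
H = -1/5 × log_e(1/5) -1/5 × log_e(1/5) -3/10 × log_e(3/10) -1/10 × log_e(1/10) -1/5 × log_e(1/5)
H = 1.5571 nats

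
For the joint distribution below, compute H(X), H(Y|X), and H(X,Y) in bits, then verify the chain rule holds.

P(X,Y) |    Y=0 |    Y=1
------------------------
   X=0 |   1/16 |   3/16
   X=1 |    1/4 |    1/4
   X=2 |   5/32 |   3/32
H(X,Y) = 2.4414, H(X) = 1.5000, H(Y|X) = 0.9414 (all in bits)

Chain rule: H(X,Y) = H(X) + H(Y|X)

Left side — joint entropy directly:
H(X,Y) = -Σ p(x,y) log p(x,y) = 2.4414 bits

Right side — compute H(Y|X) from the conditional distributions:
P(X) = (1/4, 1/2, 1/4), so H(X) = 1.5000 bits
H(Y|X) = Σ_x P(X=x) · H(Y|X=x):
  P(Y|X=0) = (1/4, 3/4), H(Y|X=0) = 0.8113, weight P(X=0) = 1/4
  P(Y|X=1) = (1/2, 1/2), H(Y|X=1) = 1.0000, weight P(X=1) = 1/2
  P(Y|X=2) = (5/8, 3/8), H(Y|X=2) = 0.9544, weight P(X=2) = 1/4
H(Y|X) = 0.9414 bits

H(X) + H(Y|X) = 1.5000 + 0.9414 = 2.4414 bits

Both sides equal 2.4414 bits. ✓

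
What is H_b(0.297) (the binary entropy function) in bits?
0.8776 bits

The binary entropy function is:
H(p) = -p log(p) - (1-p) log(1-p)

H(0.297) = -0.297 × log_2(0.297) - 0.703 × log_2(0.703)
H(0.297) = 0.8776 bits

Note: Binary entropy is maximized at p=0.5 (H=1 bit) and minimized at p=0 or p=1 (H=0).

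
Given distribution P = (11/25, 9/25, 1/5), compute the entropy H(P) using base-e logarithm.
1.0509 nats

Shannon entropy is H(X) = -Σ p(x) log p(x).

For P = (11/25, 9/25, 1/5):
H = -11/25 × log_e(11/25) -9/25 × log_e(9/25) -1/5 × log_e(1/5)
H = 1.0509 nats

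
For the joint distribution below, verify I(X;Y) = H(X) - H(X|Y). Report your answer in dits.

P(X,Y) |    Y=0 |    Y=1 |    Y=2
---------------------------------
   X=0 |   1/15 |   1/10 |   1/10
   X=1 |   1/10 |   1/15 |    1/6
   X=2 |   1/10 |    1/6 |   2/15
I(X;Y) = 0.0097 dits

Mutual information has multiple equivalent forms:
- I(X;Y) = H(X) - H(X|Y)
- I(X;Y) = H(Y) - H(Y|X)
- I(X;Y) = H(X) + H(Y) - H(X,Y)

Computing all quantities:
H(X) = 0.4713, H(Y) = 0.4713, H(X,Y) = 0.9329
H(X|Y) = 0.4616, H(Y|X) = 0.4616

Verification:
H(X) - H(X|Y) = 0.4713 - 0.4616 = 0.0097
H(Y) - H(Y|X) = 0.4713 - 0.4616 = 0.0097
H(X) + H(Y) - H(X,Y) = 0.4713 + 0.4713 - 0.9329 = 0.0097

All forms give I(X;Y) = 0.0097 dits. ✓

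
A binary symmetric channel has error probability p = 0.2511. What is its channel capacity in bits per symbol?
0.1870 bits

For a binary symmetric channel (BSC) with error probability p:
Capacity C = 1 - H(p) bits per symbol

where H(p) = -p log₂(p) - (1-p) log₂(1-p) is the binary entropy function.

H(0.2511) = 0.8130 bits
C = 1 - 0.8130 = 0.1870 bits per symbol

This means we can reliably transmit up to 0.1870 bits of information per channel use.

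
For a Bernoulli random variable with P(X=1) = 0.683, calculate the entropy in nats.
0.6246 nats

The binary entropy function is:
H(p) = -p log(p) - (1-p) log(1-p)

H(0.683) = -0.683 × log_e(0.683) - 0.317 × log_e(0.317)
H(0.683) = 0.6246 nats

Note: Binary entropy is maximized at p=0.5 (H=1 bit) and minimized at p=0 or p=1 (H=0).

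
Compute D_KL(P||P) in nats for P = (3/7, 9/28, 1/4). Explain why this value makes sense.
0.0000 nats

KL divergence satisfies the Gibbs inequality: D_KL(P||Q) ≥ 0 for all distributions P, Q.

D_KL(P||Q) = Σ p(x) log(p(x)/q(x))
Each term is p(x) × log_e(p(x)/p(x)) = p(x) × log_e(1) = 0, so the sum is 0.
D_KL(P||Q) = 0.0000 nats

When P = Q, the KL divergence is exactly 0, as there is no 'divergence' between identical distributions.

This non-negativity is a fundamental property: relative entropy cannot be negative because it measures how different Q is from P.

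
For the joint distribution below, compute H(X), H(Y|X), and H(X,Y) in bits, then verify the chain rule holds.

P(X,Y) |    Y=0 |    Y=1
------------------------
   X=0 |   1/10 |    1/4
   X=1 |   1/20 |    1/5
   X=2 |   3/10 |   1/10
H(X,Y) = 2.3660, H(X) = 1.5589, H(Y|X) = 0.8071 (all in bits)

Chain rule: H(X,Y) = H(X) + H(Y|X)

Left side — joint entropy directly:
H(X,Y) = -Σ p(x,y) log p(x,y) = 2.3660 bits

Right side — compute H(Y|X) from the conditional distributions:
P(X) = (7/20, 1/4, 2/5), so H(X) = 1.5589 bits
H(Y|X) = Σ_x P(X=x) · H(Y|X=x):
  P(Y|X=0) = (2/7, 5/7), H(Y|X=0) = 0.8631, weight P(X=0) = 7/20
  P(Y|X=1) = (1/5, 4/5), H(Y|X=1) = 0.7219, weight P(X=1) = 1/4
  P(Y|X=2) = (3/4, 1/4), H(Y|X=2) = 0.8113, weight P(X=2) = 2/5
H(Y|X) = 0.8071 bits

H(X) + H(Y|X) = 1.5589 + 0.8071 = 2.3660 bits

Both sides equal 2.3660 bits. ✓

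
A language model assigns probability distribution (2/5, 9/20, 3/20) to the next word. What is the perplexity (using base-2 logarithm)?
2.7467

Perplexity is 2^H (or exp(H) for natural log).

First, H = -Σ p log p = 1.4577 bits
Perplexity = 2^1.4577 = 2.7467

Interpretation: The model's uncertainty is equivalent to choosing uniformly among 2.7 options.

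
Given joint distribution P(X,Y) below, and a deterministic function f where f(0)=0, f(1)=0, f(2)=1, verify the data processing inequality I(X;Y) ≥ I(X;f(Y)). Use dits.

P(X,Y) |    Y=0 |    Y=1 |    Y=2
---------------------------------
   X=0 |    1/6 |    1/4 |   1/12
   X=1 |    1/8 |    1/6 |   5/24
I(X;Y) = 0.0170, I(X;f(Y)) = 0.0168, inequality holds: 0.0170 ≥ 0.0168

Data Processing Inequality: For any Markov chain X → Y → Z, we have I(X;Y) ≥ I(X;Z).

Here Z = f(Y) is a deterministic function of Y, forming X → Y → Z.

Original I(X;Y) = 0.0170 dits

After applying f:
P(X,Z) where Z=f(Y):
- P(X,Z=0) = P(X,Y=0) + P(X,Y=1)
- P(X,Z=1) = P(X,Y=2)

I(X;Z) = I(X;f(Y)) = 0.0168 dits

Verification: 0.0170 ≥ 0.0168 ✓

Information cannot be created by processing; the function f can only lose information about X.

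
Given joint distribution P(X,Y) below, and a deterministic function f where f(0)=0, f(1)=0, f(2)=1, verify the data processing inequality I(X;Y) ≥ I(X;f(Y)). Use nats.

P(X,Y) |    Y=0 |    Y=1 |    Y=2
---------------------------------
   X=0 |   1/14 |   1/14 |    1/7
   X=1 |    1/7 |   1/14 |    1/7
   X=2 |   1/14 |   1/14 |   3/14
I(X;Y) = 0.0214, I(X;f(Y)) = 0.0144, inequality holds: 0.0214 ≥ 0.0144

Data Processing Inequality: For any Markov chain X → Y → Z, we have I(X;Y) ≥ I(X;Z).

Here Z = f(Y) is a deterministic function of Y, forming X → Y → Z.

Original I(X;Y) = 0.0214 nats

After applying f:
P(X,Z) where Z=f(Y):
- P(X,Z=0) = P(X,Y=0) + P(X,Y=1)
- P(X,Z=1) = P(X,Y=2)

I(X;Z) = I(X;f(Y)) = 0.0144 nats

Verification: 0.0214 ≥ 0.0144 ✓

Information cannot be created by processing; the function f can only lose information about X.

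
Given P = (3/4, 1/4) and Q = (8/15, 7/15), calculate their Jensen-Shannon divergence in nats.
0.0258 nats

Jensen-Shannon divergence is:
JSD(P||Q) = 0.5 × D_KL(P||M) + 0.5 × D_KL(Q||M)
where M = 0.5 × (P + Q) is the mixture distribution.

M = 0.5 × (3/4, 1/4) + 0.5 × (8/15, 7/15) = (0.641667, 0.358333)

D_KL(P||M) = 0.0270 nats
D_KL(Q||M) = 0.0246 nats

JSD(P||Q) = 0.5 × 0.0270 + 0.5 × 0.0246 = 0.0258 nats

Unlike KL divergence, JSD is symmetric and bounded: 0 ≤ JSD ≤ log(2).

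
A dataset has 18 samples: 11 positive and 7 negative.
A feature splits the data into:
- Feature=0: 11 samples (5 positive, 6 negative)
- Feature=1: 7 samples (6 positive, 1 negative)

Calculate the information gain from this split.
0.1265 bits

Information Gain = H(Y) - H(Y|Feature)

Before split:
P(positive) = 11/18 = 0.6111
H(Y) = 0.9641 bits

After split:
Feature=0: H = 0.9940 bits (weight = 11/18)
Feature=1: H = 0.5917 bits (weight = 7/18)
H(Y|Feature) = (11/18)×0.9940 + (7/18)×0.5917 = 0.8376 bits

Information Gain = 0.9641 - 0.8376 = 0.1265 bits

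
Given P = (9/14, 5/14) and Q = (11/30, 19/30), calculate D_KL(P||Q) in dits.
0.0679 dits

KL divergence: D_KL(P||Q) = Σ p(x) log(p(x)/q(x))

Computing term by term:
  x=0: 9/14 × log_10[(9/14)/(11/30)] = 9/14 × 0.2438 = 0.1568
  x=1: 5/14 × log_10[(5/14)/(19/30)] = 5/14 × -0.2488 = -0.0889

D_KL(P||Q) = 0.0679 dits

Note: KL divergence is always non-negative and equals 0 iff P = Q.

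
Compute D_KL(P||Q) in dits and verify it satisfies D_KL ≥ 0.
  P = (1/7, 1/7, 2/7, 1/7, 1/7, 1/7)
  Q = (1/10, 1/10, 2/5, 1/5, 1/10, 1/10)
0.0259 dits

KL divergence satisfies the Gibbs inequality: D_KL(P||Q) ≥ 0 for all distributions P, Q.

D_KL(P||Q) = Σ p(x) log(p(x)/q(x))
Term by term:
  x=0: 1/7 × log_10[(1/7)/(1/10)] = 0.0221
  x=1: 1/7 × log_10[(1/7)/(1/10)] = 0.0221
  x=2: 2/7 × log_10[(2/7)/(2/5)] = -0.0418
  x=3: 1/7 × log_10[(1/7)/(1/5)] = -0.0209
  x=4: 1/7 × log_10[(1/7)/(1/10)] = 0.0221
  x=5: 1/7 × log_10[(1/7)/(1/10)] = 0.0221
D_KL(P||Q) = 0.0259 dits

D_KL(P||Q) = 0.0259 ≥ 0 ✓

This non-negativity is a fundamental property: relative entropy cannot be negative because it measures how different Q is from P.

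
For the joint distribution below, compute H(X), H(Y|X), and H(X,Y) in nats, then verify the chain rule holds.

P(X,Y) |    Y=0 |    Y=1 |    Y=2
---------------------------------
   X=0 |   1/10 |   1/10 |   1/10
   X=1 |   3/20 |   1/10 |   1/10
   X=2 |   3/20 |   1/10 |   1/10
H(X,Y) = 2.1809, H(X) = 1.0961, H(Y|X) = 1.0849 (all in nats)

Chain rule: H(X,Y) = H(X) + H(Y|X)

Left side — joint entropy directly:
H(X,Y) = -Σ p(x,y) log p(x,y) = 2.1809 nats

Right side — compute H(Y|X) from the conditional distributions:
P(X) = (3/10, 7/20, 7/20), so H(X) = 1.0961 nats
H(Y|X) = Σ_x P(X=x) · H(Y|X=x):
  P(Y|X=0) = (1/3, 1/3, 1/3), H(Y|X=0) = 1.0986, weight P(X=0) = 3/10
  P(Y|X=1) = (3/7, 2/7, 2/7), H(Y|X=1) = 1.0790, weight P(X=1) = 7/20
  P(Y|X=2) = (3/7, 2/7, 2/7), H(Y|X=2) = 1.0790, weight P(X=2) = 7/20
H(Y|X) = 1.0849 nats

H(X) + H(Y|X) = 1.0961 + 1.0849 = 2.1809 nats

Both sides equal 2.1809 nats. ✓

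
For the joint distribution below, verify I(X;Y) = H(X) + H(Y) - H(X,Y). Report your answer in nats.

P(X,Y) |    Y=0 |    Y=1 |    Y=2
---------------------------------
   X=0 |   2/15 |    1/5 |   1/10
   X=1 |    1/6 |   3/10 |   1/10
I(X;Y) = 0.0030 nats

Mutual information has multiple equivalent forms:
- I(X;Y) = H(X) - H(X|Y)
- I(X;Y) = H(Y) - H(Y|X)
- I(X;Y) = H(X) + H(Y) - H(X,Y)

Computing all quantities:
H(X) = 0.6842, H(Y) = 1.0297, H(X,Y) = 1.7109
H(X|Y) = 0.6812, H(Y|X) = 1.0266

Verification:
H(X) - H(X|Y) = 0.6842 - 0.6812 = 0.0030
H(Y) - H(Y|X) = 1.0297 - 1.0266 = 0.0030
H(X) + H(Y) - H(X,Y) = 0.6842 + 1.0297 - 1.7109 = 0.0030

All forms give I(X;Y) = 0.0030 nats. ✓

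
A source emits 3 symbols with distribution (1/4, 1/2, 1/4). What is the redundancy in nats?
0.0589 nats

Redundancy measures how far a source is from maximum entropy:
R = H_max - H(X)

Maximum entropy for 3 symbols: H_max = log_e(3) = 1.0986 nats
Actual entropy: H(X) = 1.0397 nats
Redundancy: R = 1.0986 - 1.0397 = 0.0589 nats

This redundancy represents potential for compression: the source could be compressed by 0.0589 nats per symbol.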